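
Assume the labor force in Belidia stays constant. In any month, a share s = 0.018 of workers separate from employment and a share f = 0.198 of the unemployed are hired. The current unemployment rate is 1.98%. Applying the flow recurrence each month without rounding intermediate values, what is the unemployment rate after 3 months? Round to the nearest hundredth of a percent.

With a fixed labor force, u_{t+1} = u_t + s·(1−u_t) − f·u_t = u_t·(1−s−f) + s.
Here 1−s−f = 0.784 and s = 0.018.
u_1 = 0.019800 × 0.784 + 0.018 = 0.033523.
u_2 = 0.033523 × 0.784 + 0.018 = 0.044282.
u_3 = 0.044282 × 0.784 + 0.018 = 0.052717.

Unemployment rate after three months ≈ 5.27%.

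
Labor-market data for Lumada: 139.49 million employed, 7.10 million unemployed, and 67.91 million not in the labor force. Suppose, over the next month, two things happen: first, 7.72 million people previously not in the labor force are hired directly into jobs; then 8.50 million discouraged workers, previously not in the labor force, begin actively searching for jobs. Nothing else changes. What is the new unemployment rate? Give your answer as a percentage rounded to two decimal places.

New unemployment rate ≈ 9.58%.

Initially, labor force = 139.49 + 7.10 = 146.59 million, so u = 7.10/146.59 = 4.84%.
After the first change, employed and labor force both rise by 7.72; unemployed unchanged → E = 147.21, U = 7.10, labor force = 154.31 million.
After the second change, unemployed and labor force both rise by 8.50 → E = 147.21, U = 15.60, labor force = 162.81 million.
New unemployment rate = 15.60 / 162.81 = 9.58%.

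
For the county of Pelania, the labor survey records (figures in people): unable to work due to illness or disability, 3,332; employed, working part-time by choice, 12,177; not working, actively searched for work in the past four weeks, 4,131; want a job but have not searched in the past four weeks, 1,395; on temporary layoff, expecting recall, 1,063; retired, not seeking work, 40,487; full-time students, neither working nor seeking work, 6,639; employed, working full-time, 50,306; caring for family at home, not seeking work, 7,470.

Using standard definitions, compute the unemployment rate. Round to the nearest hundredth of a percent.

Employed = 12,177 + 50,306 = 62,483.
Unemployed = 4,131 + 1,063 = 5,194 (jobless and actively searching, or on temporary layoff).
Labor force = 62,483 + 5,194 = 67,677.
Unemployment rate = 5,194 / 67,677 = 7.67%.

Unemployment rate ≈ 7.67%.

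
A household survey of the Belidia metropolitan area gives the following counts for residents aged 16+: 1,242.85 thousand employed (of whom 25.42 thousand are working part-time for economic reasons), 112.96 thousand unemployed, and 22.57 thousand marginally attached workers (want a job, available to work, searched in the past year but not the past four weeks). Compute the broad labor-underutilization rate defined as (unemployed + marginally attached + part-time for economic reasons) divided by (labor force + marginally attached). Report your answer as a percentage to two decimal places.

Labor force = 1,242.85 + 112.96 = 1,355.81 thousand.
Numerator = 112.96 + 22.57 + 25.42 = 160.95 thousand.
Denominator = 1,355.81 + 22.57 = 1,378.38 thousand.
Broad rate = 160.95 / 1,378.38 = 11.68%.

Broad underutilization rate ≈ 11.68%.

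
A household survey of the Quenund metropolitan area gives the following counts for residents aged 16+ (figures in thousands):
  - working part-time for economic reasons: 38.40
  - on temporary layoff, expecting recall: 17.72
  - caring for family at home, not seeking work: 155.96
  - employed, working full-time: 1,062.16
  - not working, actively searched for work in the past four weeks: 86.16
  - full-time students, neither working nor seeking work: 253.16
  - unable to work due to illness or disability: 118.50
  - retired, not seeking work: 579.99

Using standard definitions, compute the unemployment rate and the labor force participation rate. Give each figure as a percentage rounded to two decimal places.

Employed = 38.40 + 1,062.16 = 1,100.56 thousand (anyone who worked, including part-time for economic reasons, counts as employed).
Unemployed = 17.72 + 86.16 = 103.88 thousand (jobless and actively searching, or on temporary layoff).
Labor force = 1,100.56 + 103.88 = 1,204.44 thousand.
Not in labor force = 155.96 + 253.16 + 118.50 + 579.99 = 1,107.61 thousand (those not working and not actively searching are outside the labor force).
Civilian working-age population = 1,204.44 + 1,107.61 = 2,312.05 thousand.
Unemployment rate = 103.88 / 1,204.44 = 8.62%.
Labor force participation rate = 1,204.44 / 2,312.05 = 52.09%.

Unemployment rate ≈ 8.62%; labor force participation rate ≈ 52.09%.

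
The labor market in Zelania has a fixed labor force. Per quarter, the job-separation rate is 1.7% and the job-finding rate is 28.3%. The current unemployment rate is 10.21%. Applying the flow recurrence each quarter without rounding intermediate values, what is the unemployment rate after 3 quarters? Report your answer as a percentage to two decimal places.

With a fixed labor force, u_{t+1} = u_t + s·(1−u_t) − f·u_t = u_t·(1−s−f) + s.
Here 1−s−f = 0.700 and s = 0.017.
u_1 = 0.102100 × 0.700 + 0.017 = 0.088470.
u_2 = 0.088470 × 0.700 + 0.017 = 0.078929.
u_3 = 0.078929 × 0.700 + 0.017 = 0.072250.

Unemployment rate after three quarters ≈ 7.23%.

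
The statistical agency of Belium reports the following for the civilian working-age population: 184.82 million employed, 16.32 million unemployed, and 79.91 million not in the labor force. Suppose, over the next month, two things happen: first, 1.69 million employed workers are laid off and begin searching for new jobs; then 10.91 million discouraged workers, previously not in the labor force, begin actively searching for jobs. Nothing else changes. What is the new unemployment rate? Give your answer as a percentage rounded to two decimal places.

New unemployment rate ≈ 13.64%.

Initially, labor force = 184.82 + 16.32 = 201.14 million, so u = 16.32/201.14 = 8.11%.
After the first change, employed falls and unemployed rises by 1.69; labor force unchanged → E = 183.13, U = 18.01, labor force = 201.14 million.
After the second change, unemployed and labor force both rise by 10.91 → E = 183.13, U = 28.92, labor force = 212.05 million.
New unemployment rate = 28.92 / 212.05 = 13.64%.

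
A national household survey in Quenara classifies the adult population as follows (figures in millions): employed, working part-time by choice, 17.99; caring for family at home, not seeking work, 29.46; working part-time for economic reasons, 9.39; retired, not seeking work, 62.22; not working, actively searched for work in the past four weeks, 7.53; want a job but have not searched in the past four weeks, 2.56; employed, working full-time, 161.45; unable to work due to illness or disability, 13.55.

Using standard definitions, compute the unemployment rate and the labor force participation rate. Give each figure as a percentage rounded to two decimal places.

Employed = 17.99 + 9.39 + 161.45 = 188.83 million (anyone who worked, including part-time for economic reasons, counts as employed).
Unemployed = 7.53 million.
Labor force = 188.83 + 7.53 = 196.36 million.
Not in labor force = 29.46 + 62.22 + 2.56 + 13.55 = 107.79 million (those not working and not actively searching are outside the labor force — including those who want a job but have given up searching).
Civilian working-age population = 196.36 + 107.79 = 304.15 million.
Unemployment rate = 7.53 / 196.36 = 3.83%.
Labor force participation rate = 196.36 / 304.15 = 64.56%.

Unemployment rate ≈ 3.83%; labor force participation rate ≈ 64.56%.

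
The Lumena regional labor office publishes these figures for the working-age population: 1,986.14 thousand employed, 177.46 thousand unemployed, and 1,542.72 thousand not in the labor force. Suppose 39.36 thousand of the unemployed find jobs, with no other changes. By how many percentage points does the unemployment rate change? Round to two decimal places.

Initially, labor force = 1,986.14 + 177.46 = 2,163.60 thousand, so u = 177.46/2,163.60 = 8.20%.
After the change, unemployed falls and employed rises by 39.36; labor force unchanged → E = 2,025.50, U = 138.10, labor force = 2,163.60 thousand.
New unemployment rate = 138.10 / 2,163.60 = 6.38%.
Change = 6.38% − 8.20% = −1.82 percentage points.

The unemployment rate changes by −1.82 percentage points.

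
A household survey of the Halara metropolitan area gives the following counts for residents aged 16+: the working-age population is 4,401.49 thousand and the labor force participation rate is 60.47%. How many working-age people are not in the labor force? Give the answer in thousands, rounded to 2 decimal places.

Share not in the labor force = 1 − 0.6047 = 0.3953.
Not in labor force = 0.3953 × 4,401.49 ≈ 1,739.91 thousand.

About 1,739.91 thousand are not in the labor force.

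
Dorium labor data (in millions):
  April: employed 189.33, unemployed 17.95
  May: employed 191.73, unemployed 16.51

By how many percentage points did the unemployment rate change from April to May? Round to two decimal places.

The unemployment rate changed by −0.73 percentage points.

April: labor force = 189.33 + 17.95 = 207.28; u = 17.95/207.28 = 8.66%.
May: labor force = 191.73 + 16.51 = 208.24; u = 16.51/208.24 = 7.93%.
Change = 7.93% − 8.66% = −0.73 pp.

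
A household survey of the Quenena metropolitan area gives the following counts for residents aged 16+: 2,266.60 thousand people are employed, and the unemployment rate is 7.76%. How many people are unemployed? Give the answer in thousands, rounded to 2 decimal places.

Let U be the number unemployed. The labor force is E + U, and U/(E+U) = 0.0776.
So U = 0.0776 × 2,266.60 / (1 − 0.0776) = 175.8882 / 0.9224 ≈ 190.69 thousand.

About 190.69 thousand are unemployed.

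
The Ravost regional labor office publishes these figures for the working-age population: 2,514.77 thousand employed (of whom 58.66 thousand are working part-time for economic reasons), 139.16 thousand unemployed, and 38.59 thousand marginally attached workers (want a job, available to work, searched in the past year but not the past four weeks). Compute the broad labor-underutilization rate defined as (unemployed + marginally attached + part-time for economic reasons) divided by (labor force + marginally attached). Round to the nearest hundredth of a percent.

Broad underutilization rate ≈ 8.78%.

Labor force = 2,514.77 + 139.16 = 2,653.93 thousand.
Numerator = 139.16 + 38.59 + 58.66 = 236.41 thousand.
Denominator = 2,653.93 + 38.59 = 2,692.52 thousand.
Broad rate = 236.41 / 2,692.52 = 8.78%.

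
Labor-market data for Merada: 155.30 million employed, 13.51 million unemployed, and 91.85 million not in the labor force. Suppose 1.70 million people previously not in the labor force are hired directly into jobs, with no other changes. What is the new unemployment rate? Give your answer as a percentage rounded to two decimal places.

New unemployment rate ≈ 7.92%.

Initially, labor force = 155.30 + 13.51 = 168.81 million, so u = 13.51/168.81 = 8.00%.
After the change, employed and labor force both rise by 1.70; unemployed unchanged → E = 157.00, U = 13.51, labor force = 170.51 million.
New unemployment rate = 13.51 / 170.51 = 7.92%.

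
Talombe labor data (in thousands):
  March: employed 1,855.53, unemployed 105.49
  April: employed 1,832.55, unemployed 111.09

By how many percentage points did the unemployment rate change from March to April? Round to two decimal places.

The unemployment rate changed by +0.34 percentage points.

March: labor force = 1,855.53 + 105.49 = 1,961.02; u = 105.49/1,961.02 = 5.38%.
April: labor force = 1,832.55 + 111.09 = 1,943.64; u = 111.09/1,943.64 = 5.72%.
Change = 5.72% − 5.38% = +0.34 pp.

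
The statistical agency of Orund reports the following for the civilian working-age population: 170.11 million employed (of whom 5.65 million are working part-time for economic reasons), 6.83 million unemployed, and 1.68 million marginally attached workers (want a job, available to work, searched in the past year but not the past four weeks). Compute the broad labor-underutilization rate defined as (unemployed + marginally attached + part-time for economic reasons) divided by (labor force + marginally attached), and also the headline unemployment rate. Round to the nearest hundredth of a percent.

Labor force = 170.11 + 6.83 = 176.94 million.
Numerator = 6.83 + 1.68 + 5.65 = 14.16 million.
Denominator = 176.94 + 1.68 = 178.62 million.
Broad rate = 14.16 / 178.62 = 7.93%.
Headline unemployment rate = 6.83 / 176.94 = 3.86%.

Broad underutilization rate ≈ 7.93%; headline unemployment rate ≈ 3.86%.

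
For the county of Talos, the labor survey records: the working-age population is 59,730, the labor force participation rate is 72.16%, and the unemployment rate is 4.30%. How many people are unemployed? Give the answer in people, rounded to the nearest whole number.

About 1,853 are unemployed.

Labor force = 0.7216 × 59,730 = 43,101.
Unemployed = 0.0430 × 43,101 ≈ 1,853.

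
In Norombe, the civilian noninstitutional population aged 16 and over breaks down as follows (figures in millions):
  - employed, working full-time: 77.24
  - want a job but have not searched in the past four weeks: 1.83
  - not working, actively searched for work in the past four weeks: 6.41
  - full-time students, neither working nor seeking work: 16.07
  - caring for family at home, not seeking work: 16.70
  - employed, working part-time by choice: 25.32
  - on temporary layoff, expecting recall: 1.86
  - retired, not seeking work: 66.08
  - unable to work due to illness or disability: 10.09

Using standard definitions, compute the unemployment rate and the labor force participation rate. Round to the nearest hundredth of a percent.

Unemployment rate ≈ 7.46%; labor force participation rate ≈ 50.01%.

Employed = 77.24 + 25.32 = 102.56 million.
Unemployed = 6.41 + 1.86 = 8.27 million (jobless and actively searching, or on temporary layoff).
Labor force = 102.56 + 8.27 = 110.83 million.
Not in labor force = 1.83 + 16.07 + 16.70 + 66.08 + 10.09 = 110.77 million (those not working and not actively searching are outside the labor force — including those who want a job but have given up searching).
Civilian working-age population = 110.83 + 110.77 = 221.60 million.
Unemployment rate = 8.27 / 110.83 = 7.46%.
Labor force participation rate = 110.83 / 221.60 = 50.01%.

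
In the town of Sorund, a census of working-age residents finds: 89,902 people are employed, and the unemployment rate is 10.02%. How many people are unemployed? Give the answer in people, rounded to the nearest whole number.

Let U be the number unemployed. The labor force is E + U, and U/(E+U) = 0.1002.
So U = 0.1002 × 89,902 / (1 − 0.1002) = 9008.18 / 0.8998 ≈ 10,011.

About 10,011 are unemployed.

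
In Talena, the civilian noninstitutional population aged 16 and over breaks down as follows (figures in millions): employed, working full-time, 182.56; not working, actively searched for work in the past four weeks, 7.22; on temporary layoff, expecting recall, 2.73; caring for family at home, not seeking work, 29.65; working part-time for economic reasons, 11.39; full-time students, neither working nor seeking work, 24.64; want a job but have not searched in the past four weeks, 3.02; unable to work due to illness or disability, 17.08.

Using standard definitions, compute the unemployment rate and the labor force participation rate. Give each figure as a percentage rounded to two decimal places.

Employed = 182.56 + 11.39 = 193.95 million (anyone who worked, including part-time for economic reasons, counts as employed).
Unemployed = 7.22 + 2.73 = 9.95 million (jobless and actively searching, or on temporary layoff).
Labor force = 193.95 + 9.95 = 203.90 million.
Not in labor force = 29.65 + 24.64 + 3.02 + 17.08 = 74.39 million (those not working and not actively searching are outside the labor force — including those who want a job but have given up searching).
Civilian working-age population = 203.90 + 74.39 = 278.29 million.
Unemployment rate = 9.95 / 203.90 = 4.88%.
Labor force participation rate = 203.90 / 278.29 = 73.27%.

Unemployment rate ≈ 4.88%; labor force participation rate ≈ 73.27%.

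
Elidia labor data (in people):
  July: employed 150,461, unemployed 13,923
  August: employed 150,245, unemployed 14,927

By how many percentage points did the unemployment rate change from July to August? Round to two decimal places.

July: labor force = 150,461 + 13,923 = 164,384; u = 13,923/164,384 = 8.47%.
August: labor force = 150,245 + 14,927 = 165,172; u = 14,927/165,172 = 9.04%.
Change = 9.04% − 8.47% = +0.57 pp.

The unemployment rate changed by +0.57 percentage points.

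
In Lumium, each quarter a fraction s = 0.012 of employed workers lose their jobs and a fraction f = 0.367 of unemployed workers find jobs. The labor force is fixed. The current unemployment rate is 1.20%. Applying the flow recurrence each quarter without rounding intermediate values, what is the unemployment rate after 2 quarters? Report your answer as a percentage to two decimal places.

Unemployment rate after two quarters ≈ 2.41%.

With a fixed labor force, u_{t+1} = u_t + s·(1−u_t) − f·u_t = u_t·(1−s−f) + s.
Here 1−s−f = 0.621 and s = 0.012.
u_1 = 0.012000 × 0.621 + 0.012 = 0.019452.
u_2 = 0.019452 × 0.621 + 0.012 = 0.024080.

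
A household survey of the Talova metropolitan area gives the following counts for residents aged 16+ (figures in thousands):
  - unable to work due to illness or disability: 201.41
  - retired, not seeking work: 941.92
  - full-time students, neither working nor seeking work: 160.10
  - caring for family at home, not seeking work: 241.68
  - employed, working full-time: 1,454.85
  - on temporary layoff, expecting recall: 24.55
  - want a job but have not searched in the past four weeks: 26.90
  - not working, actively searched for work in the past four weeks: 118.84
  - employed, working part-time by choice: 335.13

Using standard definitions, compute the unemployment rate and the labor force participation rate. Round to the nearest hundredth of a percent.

Employed = 1,454.85 + 335.13 = 1,789.98 thousand.
Unemployed = 24.55 + 118.84 = 143.39 thousand (jobless and actively searching, or on temporary layoff).
Labor force = 1,789.98 + 143.39 = 1,933.37 thousand.
Not in labor force = 201.41 + 941.92 + 160.10 + 241.68 + 26.90 = 1,572.01 thousand (those not working and not actively searching are outside the labor force — including those who want a job but have given up searching).
Civilian working-age population = 1,933.37 + 1,572.01 = 3,505.38 thousand.
Unemployment rate = 143.39 / 1,933.37 = 7.42%.
Labor force participation rate = 1,933.37 / 3,505.38 = 55.15%.

Unemployment rate ≈ 7.42%; labor force participation rate ≈ 55.15%.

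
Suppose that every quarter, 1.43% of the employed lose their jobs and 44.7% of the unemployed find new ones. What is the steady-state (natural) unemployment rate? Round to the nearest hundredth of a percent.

At steady state the flows balance: s·E = f·U, so U/(E+U) = s/(s+f).
u* = 1.43 / (1.43 + 44.7) = 1.43 / 46.13 = 3.10%.

Steady-state unemployment rate ≈ 3.10%.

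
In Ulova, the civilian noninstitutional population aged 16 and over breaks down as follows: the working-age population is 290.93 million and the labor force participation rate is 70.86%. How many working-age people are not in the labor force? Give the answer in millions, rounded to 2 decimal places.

About 84.78 million are not in the labor force.

Share not in the labor force = 1 − 0.7086 = 0.2914.
Not in labor force = 0.2914 × 290.93 ≈ 84.78 million.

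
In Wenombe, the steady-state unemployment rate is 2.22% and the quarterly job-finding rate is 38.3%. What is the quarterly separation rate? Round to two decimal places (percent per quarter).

Separation rate ≈ 0.87% per quarter.

From u* = s/(s+f): s = u·f/(1−u).
s = 0.0222 × 38.3 / (1 − 0.0222) = 0.8503 / 0.9778 ≈ 0.87% per quarter.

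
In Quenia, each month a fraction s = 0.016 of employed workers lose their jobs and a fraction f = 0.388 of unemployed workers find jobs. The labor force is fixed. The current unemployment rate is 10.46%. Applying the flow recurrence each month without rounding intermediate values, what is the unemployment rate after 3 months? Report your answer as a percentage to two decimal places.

Unemployment rate after three months ≈ 5.34%.

With a fixed labor force, u_{t+1} = u_t + s·(1−u_t) − f·u_t = u_t·(1−s−f) + s.
Here 1−s−f = 0.596 and s = 0.016.
u_1 = 0.104600 × 0.596 + 0.016 = 0.078342.
u_2 = 0.078342 × 0.596 + 0.016 = 0.062692.
u_3 = 0.062692 × 0.596 + 0.016 = 0.053364.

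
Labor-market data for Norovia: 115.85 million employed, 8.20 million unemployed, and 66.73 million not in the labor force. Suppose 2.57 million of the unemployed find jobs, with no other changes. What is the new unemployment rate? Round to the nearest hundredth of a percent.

Initially, labor force = 115.85 + 8.20 = 124.05 million, so u = 8.20/124.05 = 6.61%.
After the change, unemployed falls and employed rises by 2.57; labor force unchanged → E = 118.42, U = 5.63, labor force = 124.05 million.
New unemployment rate = 5.63 / 124.05 = 4.54%.

New unemployment rate ≈ 4.54%.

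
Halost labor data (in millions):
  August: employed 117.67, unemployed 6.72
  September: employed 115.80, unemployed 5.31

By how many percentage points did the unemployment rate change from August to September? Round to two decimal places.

The unemployment rate changed by −1.02 percentage points.

August: labor force = 117.67 + 6.72 = 124.39; u = 6.72/124.39 = 5.40%.
September: labor force = 115.80 + 5.31 = 121.11; u = 5.31/121.11 = 4.38%.
Change = 4.38% − 5.40% = −1.02 pp.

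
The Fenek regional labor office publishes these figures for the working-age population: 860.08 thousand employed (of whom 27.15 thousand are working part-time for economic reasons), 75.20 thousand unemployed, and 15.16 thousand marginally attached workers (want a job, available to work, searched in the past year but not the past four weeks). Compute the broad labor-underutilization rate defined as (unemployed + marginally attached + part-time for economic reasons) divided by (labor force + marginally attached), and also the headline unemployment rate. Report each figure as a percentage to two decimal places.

Broad underutilization rate ≈ 12.36%; headline unemployment rate ≈ 8.04%.

Labor force = 860.08 + 75.20 = 935.28 thousand.
Numerator = 75.20 + 15.16 + 27.15 = 117.51 thousand.
Denominator = 935.28 + 15.16 = 950.44 thousand.
Broad rate = 117.51 / 950.44 = 12.36%.
Headline unemployment rate = 75.20 / 935.28 = 8.04%.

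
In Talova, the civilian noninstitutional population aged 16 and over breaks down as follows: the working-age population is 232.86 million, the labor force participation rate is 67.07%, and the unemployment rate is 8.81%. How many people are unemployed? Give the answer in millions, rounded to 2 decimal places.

About 13.76 million are unemployed.

Labor force = 0.6707 × 232.86 = 156.18 million.
Unemployed = 0.0881 × 156.18 ≈ 13.76 million.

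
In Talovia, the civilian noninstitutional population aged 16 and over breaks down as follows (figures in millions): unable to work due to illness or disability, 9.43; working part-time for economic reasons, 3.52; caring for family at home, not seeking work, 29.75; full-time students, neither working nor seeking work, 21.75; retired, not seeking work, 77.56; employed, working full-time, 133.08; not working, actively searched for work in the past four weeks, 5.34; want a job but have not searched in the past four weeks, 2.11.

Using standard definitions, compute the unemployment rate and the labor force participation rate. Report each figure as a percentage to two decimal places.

Unemployment rate ≈ 3.76%; labor force participation rate ≈ 50.24%.

Employed = 3.52 + 133.08 = 136.60 million (anyone who worked, including part-time for economic reasons, counts as employed).
Unemployed = 5.34 million.
Labor force = 136.60 + 5.34 = 141.94 million.
Not in labor force = 9.43 + 29.75 + 21.75 + 77.56 + 2.11 = 140.60 million (those not working and not actively searching are outside the labor force — including those who want a job but have given up searching).
Civilian working-age population = 141.94 + 140.60 = 282.54 million.
Unemployment rate = 5.34 / 141.94 = 3.76%.
Labor force participation rate = 141.94 / 282.54 = 50.24%.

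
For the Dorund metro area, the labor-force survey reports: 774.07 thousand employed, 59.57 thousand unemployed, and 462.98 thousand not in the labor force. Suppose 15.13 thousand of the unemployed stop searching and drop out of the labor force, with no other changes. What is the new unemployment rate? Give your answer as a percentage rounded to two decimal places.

New unemployment rate ≈ 5.43%.

Initially, labor force = 774.07 + 59.57 = 833.64 thousand, so u = 59.57/833.64 = 7.15%.
After the change, unemployed and labor force both fall by 15.13 → E = 774.07, U = 44.44, labor force = 818.51 thousand.
New unemployment rate = 44.44 / 818.51 = 5.43%.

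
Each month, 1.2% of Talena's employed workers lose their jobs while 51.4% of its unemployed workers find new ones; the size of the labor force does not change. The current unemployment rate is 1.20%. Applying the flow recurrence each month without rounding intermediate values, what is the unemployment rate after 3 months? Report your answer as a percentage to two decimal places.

Unemployment rate after three months ≈ 2.17%.

With a fixed labor force, u_{t+1} = u_t + s·(1−u_t) − f·u_t = u_t·(1−s−f) + s.
Here 1−s−f = 0.474 and s = 0.012.
u_1 = 0.012000 × 0.474 + 0.012 = 0.017688.
u_2 = 0.017688 × 0.474 + 0.012 = 0.020384.
u_3 = 0.020384 × 0.474 + 0.012 = 0.021662.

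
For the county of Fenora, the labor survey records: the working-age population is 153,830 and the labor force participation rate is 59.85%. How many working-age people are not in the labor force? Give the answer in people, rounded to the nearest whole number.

About 61,763 are not in the labor force.

Share not in the labor force = 1 − 0.5985 = 0.4015.
Not in labor force = 0.4015 × 153,830 ≈ 61,763.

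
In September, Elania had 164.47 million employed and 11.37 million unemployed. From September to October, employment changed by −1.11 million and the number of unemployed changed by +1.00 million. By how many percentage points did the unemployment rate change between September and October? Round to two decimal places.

The unemployment rate changed by +0.57 percentage points.

September: labor force = 164.47 + 11.37 = 175.84; u = 11.37/175.84 = 6.47%.
October: labor force = 163.36 + 12.37 = 175.73; u = 12.37/175.73 = 7.04%.
Change = 7.04% − 6.47% = +0.57 pp.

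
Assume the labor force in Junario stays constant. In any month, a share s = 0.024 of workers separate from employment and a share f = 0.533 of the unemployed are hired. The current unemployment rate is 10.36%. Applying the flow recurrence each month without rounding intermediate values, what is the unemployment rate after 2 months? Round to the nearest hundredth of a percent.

With a fixed labor force, u_{t+1} = u_t + s·(1−u_t) − f·u_t = u_t·(1−s−f) + s.
Here 1−s−f = 0.443 and s = 0.024.
u_1 = 0.103600 × 0.443 + 0.024 = 0.069895.
u_2 = 0.069895 × 0.443 + 0.024 = 0.054963.

Unemployment rate after two months ≈ 5.50%.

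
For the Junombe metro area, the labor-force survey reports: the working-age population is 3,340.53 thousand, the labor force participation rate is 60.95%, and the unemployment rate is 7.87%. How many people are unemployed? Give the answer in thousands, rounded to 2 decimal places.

About 160.24 thousand are unemployed.

Labor force = 0.6095 × 3,340.53 = 2,036.05 thousand.
Unemployed = 0.0787 × 2,036.05 ≈ 160.24 thousand.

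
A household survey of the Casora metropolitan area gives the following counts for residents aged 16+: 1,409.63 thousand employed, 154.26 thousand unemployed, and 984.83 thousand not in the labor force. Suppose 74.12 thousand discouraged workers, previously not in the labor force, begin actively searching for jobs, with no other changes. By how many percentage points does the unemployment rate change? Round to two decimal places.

Initially, labor force = 1,409.63 + 154.26 = 1,563.89 thousand, so u = 154.26/1,563.89 = 9.86%.
After the change, unemployed and labor force both rise by 74.12 → E = 1,409.63, U = 228.38, labor force = 1,638.01 thousand.
New unemployment rate = 228.38 / 1,638.01 = 13.94%.
Change = 13.94% − 9.86% = +4.08 percentage points.

The unemployment rate changes by +4.08 percentage points.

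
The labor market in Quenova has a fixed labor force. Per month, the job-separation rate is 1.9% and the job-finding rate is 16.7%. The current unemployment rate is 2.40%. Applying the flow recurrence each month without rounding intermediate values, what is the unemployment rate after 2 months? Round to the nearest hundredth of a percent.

With a fixed labor force, u_{t+1} = u_t + s·(1−u_t) − f·u_t = u_t·(1−s−f) + s.
Here 1−s−f = 0.814 and s = 0.019.
u_1 = 0.024000 × 0.814 + 0.019 = 0.038536.
u_2 = 0.038536 × 0.814 + 0.019 = 0.050368.

Unemployment rate after two months ≈ 5.04%.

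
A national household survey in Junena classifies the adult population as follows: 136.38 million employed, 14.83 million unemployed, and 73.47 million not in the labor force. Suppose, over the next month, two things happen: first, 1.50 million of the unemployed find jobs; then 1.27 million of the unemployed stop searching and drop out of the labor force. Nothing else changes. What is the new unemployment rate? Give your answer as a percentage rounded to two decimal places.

New unemployment rate ≈ 8.04%.

Initially, labor force = 136.38 + 14.83 = 151.21 million, so u = 14.83/151.21 = 9.81%.
After the first change, unemployed falls and employed rises by 1.50; labor force unchanged → E = 137.88, U = 13.33, labor force = 151.21 million.
After the second change, unemployed and labor force both fall by 1.27 → E = 137.88, U = 12.06, labor force = 149.94 million.
New unemployment rate = 12.06 / 149.94 = 8.04%.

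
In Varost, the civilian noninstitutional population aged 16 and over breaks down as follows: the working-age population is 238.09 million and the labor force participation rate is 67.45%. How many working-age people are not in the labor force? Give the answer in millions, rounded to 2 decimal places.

About 77.50 million are not in the labor force.

Share not in the labor force = 1 − 0.6745 = 0.3255.
Not in labor force = 0.3255 × 238.09 ≈ 77.50 million.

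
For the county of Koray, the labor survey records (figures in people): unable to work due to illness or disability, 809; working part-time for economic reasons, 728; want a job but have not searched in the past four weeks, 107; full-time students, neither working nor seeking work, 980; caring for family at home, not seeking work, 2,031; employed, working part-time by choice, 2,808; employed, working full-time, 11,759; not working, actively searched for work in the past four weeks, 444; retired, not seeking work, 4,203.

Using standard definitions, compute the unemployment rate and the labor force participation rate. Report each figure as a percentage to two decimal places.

Employed = 728 + 2,808 + 11,759 = 15,295 (anyone who worked, including part-time for economic reasons, counts as employed).
Unemployed = 444.
Labor force = 15,295 + 444 = 15,739.
Not in labor force = 809 + 107 + 980 + 2,031 + 4,203 = 8,130 (those not working and not actively searching are outside the labor force — including those who want a job but have given up searching).
Civilian working-age population = 15,739 + 8,130 = 23,869.
Unemployment rate = 444 / 15,739 = 2.82%.
Labor force participation rate = 15,739 / 23,869 = 65.94%.

Unemployment rate ≈ 2.82%; labor force participation rate ≈ 65.94%.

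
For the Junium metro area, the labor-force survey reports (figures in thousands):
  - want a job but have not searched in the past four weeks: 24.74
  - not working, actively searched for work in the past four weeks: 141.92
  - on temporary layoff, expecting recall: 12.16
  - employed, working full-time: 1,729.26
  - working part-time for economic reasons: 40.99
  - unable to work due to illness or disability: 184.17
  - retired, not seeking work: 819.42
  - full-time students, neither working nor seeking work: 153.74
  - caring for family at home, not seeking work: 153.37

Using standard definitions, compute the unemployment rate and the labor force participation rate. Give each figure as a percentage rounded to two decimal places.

Unemployment rate ≈ 8.01%; labor force participation rate ≈ 59.03%.

Employed = 1,729.26 + 40.99 = 1,770.25 thousand (anyone who worked, including part-time for economic reasons, counts as employed).
Unemployed = 141.92 + 12.16 = 154.08 thousand (jobless and actively searching, or on temporary layoff).
Labor force = 1,770.25 + 154.08 = 1,924.33 thousand.
Not in labor force = 24.74 + 184.17 + 819.42 + 153.74 + 153.37 = 1,335.44 thousand (those not working and not actively searching are outside the labor force — including those who want a job but have given up searching).
Civilian working-age population = 1,924.33 + 1,335.44 = 3,259.77 thousand.
Unemployment rate = 154.08 / 1,924.33 = 8.01%.
Labor force participation rate = 1,924.33 / 3,259.77 = 59.03%.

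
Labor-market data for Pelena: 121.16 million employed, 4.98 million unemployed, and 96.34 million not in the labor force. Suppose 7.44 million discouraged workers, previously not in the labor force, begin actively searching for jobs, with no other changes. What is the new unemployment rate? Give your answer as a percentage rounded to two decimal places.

Initially, labor force = 121.16 + 4.98 = 126.14 million, so u = 4.98/126.14 = 3.95%.
After the change, unemployed and labor force both rise by 7.44 → E = 121.16, U = 12.42, labor force = 133.58 million.
New unemployment rate = 12.42 / 133.58 = 9.30%.

New unemployment rate ≈ 9.30%.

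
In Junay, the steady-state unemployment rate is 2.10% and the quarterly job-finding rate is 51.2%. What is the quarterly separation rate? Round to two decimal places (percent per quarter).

Separation rate ≈ 1.10% per quarter.

From u* = s/(s+f): s = u·f/(1−u).
s = 0.0210 × 51.2 / (1 − 0.0210) = 1.0752 / 0.9790 ≈ 1.10% per quarter.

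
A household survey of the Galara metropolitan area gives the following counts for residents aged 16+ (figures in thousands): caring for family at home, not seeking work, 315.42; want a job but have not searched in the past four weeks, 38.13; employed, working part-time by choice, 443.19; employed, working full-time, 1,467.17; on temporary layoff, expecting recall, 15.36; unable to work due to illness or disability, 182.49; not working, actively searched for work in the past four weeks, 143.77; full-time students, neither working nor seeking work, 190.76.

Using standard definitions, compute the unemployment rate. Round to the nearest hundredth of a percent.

Employed = 443.19 + 1,467.17 = 1,910.36 thousand.
Unemployed = 15.36 + 143.77 = 159.13 thousand (jobless and actively searching, or on temporary layoff).
Labor force = 1,910.36 + 159.13 = 2,069.49 thousand.
Unemployment rate = 159.13 / 2,069.49 = 7.69%.

Unemployment rate ≈ 7.69%.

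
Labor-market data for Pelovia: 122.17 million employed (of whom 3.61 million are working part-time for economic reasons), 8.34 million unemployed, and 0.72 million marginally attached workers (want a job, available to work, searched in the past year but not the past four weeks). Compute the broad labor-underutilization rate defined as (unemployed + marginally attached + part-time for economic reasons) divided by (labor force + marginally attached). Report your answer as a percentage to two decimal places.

Broad underutilization rate ≈ 9.65%.

Labor force = 122.17 + 8.34 = 130.51 million.
Numerator = 8.34 + 0.72 + 3.61 = 12.67 million.
Denominator = 130.51 + 0.72 = 131.23 million.
Broad rate = 12.67 / 131.23 = 9.65%.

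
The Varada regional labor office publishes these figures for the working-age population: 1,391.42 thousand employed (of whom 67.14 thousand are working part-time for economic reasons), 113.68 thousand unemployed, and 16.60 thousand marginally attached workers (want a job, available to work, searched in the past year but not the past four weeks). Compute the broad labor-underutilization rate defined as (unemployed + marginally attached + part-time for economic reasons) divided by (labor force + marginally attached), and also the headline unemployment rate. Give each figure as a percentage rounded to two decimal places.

Broad underutilization rate ≈ 12.97%; headline unemployment rate ≈ 7.55%.

Labor force = 1,391.42 + 113.68 = 1,505.10 thousand.
Numerator = 113.68 + 16.60 + 67.14 = 197.42 thousand.
Denominator = 1,505.10 + 16.60 = 1,521.70 thousand.
Broad rate = 197.42 / 1,521.70 = 12.97%.
Headline unemployment rate = 113.68 / 1,505.10 = 7.55%.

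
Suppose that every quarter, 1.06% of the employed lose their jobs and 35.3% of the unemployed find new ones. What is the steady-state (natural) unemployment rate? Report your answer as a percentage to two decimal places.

Steady-state unemployment rate ≈ 2.92%.

At steady state the flows balance: s·E = f·U, so U/(E+U) = s/(s+f).
u* = 1.06 / (1.06 + 35.3) = 1.06 / 36.36 = 2.92%.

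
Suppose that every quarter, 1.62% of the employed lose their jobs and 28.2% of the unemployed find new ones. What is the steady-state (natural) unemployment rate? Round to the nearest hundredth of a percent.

At steady state the flows balance: s·E = f·U, so U/(E+U) = s/(s+f).
u* = 1.62 / (1.62 + 28.2) = 1.62 / 29.82 = 5.43%.

Steady-state unemployment rate ≈ 5.43%.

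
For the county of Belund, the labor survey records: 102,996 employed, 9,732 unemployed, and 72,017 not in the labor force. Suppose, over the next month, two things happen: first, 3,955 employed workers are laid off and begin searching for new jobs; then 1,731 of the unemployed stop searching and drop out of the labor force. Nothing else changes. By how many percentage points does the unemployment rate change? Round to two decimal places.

Initially, labor force = 102,996 + 9,732 = 112,728, so u = 9,732/112,728 = 8.63%.
After the first change, employed falls and unemployed rises by 3,955; labor force unchanged → E = 99,041, U = 13,687, labor force = 112,728.
After the second change, unemployed and labor force both fall by 1,731 → E = 99,041, U = 11,956, labor force = 110,997.
New unemployment rate = 11,956 / 110,997 = 10.77%.
Change = 10.77% − 8.63% = +2.14 percentage points.

The unemployment rate changes by +2.14 percentage points.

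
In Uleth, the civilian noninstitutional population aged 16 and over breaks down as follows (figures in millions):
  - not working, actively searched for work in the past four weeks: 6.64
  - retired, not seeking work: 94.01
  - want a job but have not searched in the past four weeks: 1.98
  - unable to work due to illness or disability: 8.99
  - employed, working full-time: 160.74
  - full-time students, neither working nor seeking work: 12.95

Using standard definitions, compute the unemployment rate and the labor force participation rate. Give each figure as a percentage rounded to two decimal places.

Employed = 160.74 million.
Unemployed = 6.64 million.
Labor force = 160.74 + 6.64 = 167.38 million.
Not in labor force = 94.01 + 1.98 + 8.99 + 12.95 = 117.93 million (those not working and not actively searching are outside the labor force — including those who want a job but have given up searching).
Civilian working-age population = 167.38 + 117.93 = 285.31 million.
Unemployment rate = 6.64 / 167.38 = 3.97%.
Labor force participation rate = 167.38 / 285.31 = 58.67%.

Unemployment rate ≈ 3.97%; labor force participation rate ≈ 58.67%.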